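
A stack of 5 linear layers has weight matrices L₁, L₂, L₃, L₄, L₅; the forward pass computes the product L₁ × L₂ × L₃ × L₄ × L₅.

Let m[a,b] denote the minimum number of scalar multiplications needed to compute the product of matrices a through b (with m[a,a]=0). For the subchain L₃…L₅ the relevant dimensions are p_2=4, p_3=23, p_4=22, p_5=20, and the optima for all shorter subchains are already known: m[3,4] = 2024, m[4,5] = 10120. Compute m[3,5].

3784

m[3,5] = min over k∈[3,4] of m[3,k]+m[k+1,5]+p_{2}·p_k·p_{5}.
k=3: 0 + 10120 + 4·23·20 = 11960; k=4: 2024 + 0 + 4·22·20 = 3784.
Minimum: 3784 at k=4.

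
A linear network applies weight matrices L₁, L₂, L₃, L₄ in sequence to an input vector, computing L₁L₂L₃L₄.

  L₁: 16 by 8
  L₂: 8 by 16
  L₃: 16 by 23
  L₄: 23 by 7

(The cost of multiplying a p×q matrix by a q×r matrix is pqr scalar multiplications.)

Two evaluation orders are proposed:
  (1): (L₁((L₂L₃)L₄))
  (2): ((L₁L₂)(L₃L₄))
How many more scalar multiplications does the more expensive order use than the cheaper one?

Order (1) = (L₁((L₂L₃)L₄)): (L₂L₃): 8×16 by 16×23 → 8×23, cost 8·16·23 = 2944; ((L₂L₃)L₄): 8×23 by 23×7 → 8×7, cost 8·23·7 = 1288; cumulative 4232; (L₁((L₂L₃)L₄)): 16×8 by 8×7 → 16×7, cost 16·8·7 = 896; cumulative 5128. Total 5128.
Order (2) = ((L₁L₂)(L₃L₄)): (L₁L₂): 16×8 by 8×16 → 16×16, cost 16·8·16 = 2048; (L₃L₄): 16×23 by 23×7 → 16×7, cost 16·23·7 = 2576; ((L₁L₂)(L₃L₄)): 16×16 by 16×7 → 16×7, cost 16·16·7 = 1792; cumulative 6416. Total 6416.
Difference: |5128 − 6416| = 1288.

1288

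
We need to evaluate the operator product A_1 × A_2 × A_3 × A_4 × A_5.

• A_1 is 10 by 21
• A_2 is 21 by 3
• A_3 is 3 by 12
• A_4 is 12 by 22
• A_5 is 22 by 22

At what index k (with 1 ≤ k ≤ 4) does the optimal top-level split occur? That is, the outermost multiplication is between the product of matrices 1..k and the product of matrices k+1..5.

2

Adjacent pairs: A_1A_2 = 10·21·3 = 630; A_2A_3 = 21·3·12 = 756; A_3A_4 = 3·12·22 = 792; A_4A_5 = 12·22·22 = 5808.
Length 3: A_1..A_3: k=1: 0+756+10·21·12=3276; k=2: 630+0+10·3·12=990 → min 990 | A_2..A_4: k=2: 0+792+21·3·22=2178; k=3: 756+0+21·12·22=6300 → min 2178 | A_3..A_5: k=3: 0+5808+3·12·22=6600; k=4: 792+0+3·22·22=2244 → min 2244.
Length 4: A_1..A_4: k=1: 0+2178+10·21·22=6798; k=2: 630+792+10·3·22=2082; k=3: 990+0+10·12·22=3630 → min 2082 | A_2..A_5: k=2: 0+2244+21·3·22=3630; k=3: 756+5808+21·12·22=12108; k=4: 2178+0+21·22·22=12342 → min 3630.
Top-level splits: k=1: (A_1..A_1)·(A_2..A_5) → 0+3630+10·21·22 = 8250; k=2: (A_1..A_2)·(A_3..A_5) → 630+2244+10·3·22 = 3534; k=3: (A_1..A_3)·(A_4..A_5) → 990+5808+10·12·22 = 9438; k=4: (A_1..A_4)·(A_5..A_5) → 2082+0+10·22·22 = 6922.
Best split is after A_2, i.e. k = 2.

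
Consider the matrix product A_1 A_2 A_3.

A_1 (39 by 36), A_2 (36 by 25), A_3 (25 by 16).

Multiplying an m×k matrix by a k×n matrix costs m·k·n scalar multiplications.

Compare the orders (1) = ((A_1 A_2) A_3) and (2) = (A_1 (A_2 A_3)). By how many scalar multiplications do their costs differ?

13836

Order (1) = ((A_1 A_2) A_3): (A_1 A_2): 39×36 by 36×25 → 39×25, cost 39·36·25 = 35100; ((A_1 A_2) A_3): 39×25 by 25×16 → 39×16, cost 39·25·16 = 15600; cumulative 50700. Total 50700.
Order (2) = (A_1 (A_2 A_3)): (A_2 A_3): 36×25 by 25×16 → 36×16, cost 36·25·16 = 14400; (A_1 (A_2 A_3)): 39×36 by 36×16 → 39×16, cost 39·36·16 = 22464; cumulative 36864. Total 36864.
Difference: |50700 − 36864| = 13836.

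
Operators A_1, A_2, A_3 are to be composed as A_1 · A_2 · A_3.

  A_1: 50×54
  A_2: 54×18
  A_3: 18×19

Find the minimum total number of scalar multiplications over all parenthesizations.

Order (A_1 · (A_2 · A_3)): (A_2 · A_3): 54×18 by 18×19 → 54×19, cost 54·18·19 = 18468; (A_1 · (A_2 · A_3)): 50×54 by 54×19 → 50×19, cost 50·54·19 = 51300; cumulative 69768. Total 69768.
Order ((A_1 · A_2) · A_3): (A_1 · A_2): 50×54 by 54×18 → 50×18, cost 50·54·18 = 48600; ((A_1 · A_2) · A_3): 50×18 by 18×19 → 50×19, cost 50·18·19 = 17100; cumulative 65700. Total 65700.
Minimum: 65700.

65700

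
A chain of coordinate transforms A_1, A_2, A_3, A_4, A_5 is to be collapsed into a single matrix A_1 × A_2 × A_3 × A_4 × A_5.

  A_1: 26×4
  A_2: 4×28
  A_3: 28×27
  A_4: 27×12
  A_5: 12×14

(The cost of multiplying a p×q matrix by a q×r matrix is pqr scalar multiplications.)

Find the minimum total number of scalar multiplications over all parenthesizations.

6448

Adjacent pairs: A_1A_2 = 26·4·28 = 2912; A_2A_3 = 4·28·27 = 3024; A_3A_4 = 28·27·12 = 9072; A_4A_5 = 27·12·14 = 4536.
Length 3: A_1..A_3: k=1: 0+3024+26·4·27=5832; k=2: 2912+0+26·28·27=22568 → min 5832 | A_2..A_4: k=2: 0+9072+4·28·12=10416; k=3: 3024+0+4·27·12=4320 → min 4320 | A_3..A_5: k=3: 0+4536+28·27·14=15120; k=4: 9072+0+28·12·14=13776 → min 13776.
Length 4: A_1..A_4: k=1: 0+4320+26·4·12=5568; k=2: 2912+9072+26·28·12=20720; k=3: 5832+0+26·27·12=14256 → min 5568 | A_2..A_5: k=2: 0+13776+4·28·14=15344; k=3: 3024+4536+4·27·14=9072; k=4: 4320+0+4·12·14=4992 → min 4992.
Length 5: A_1..A_5: k=1: 0+4992+26·4·14=6448; k=2: 2912+13776+26·28·14=26880; k=3: 5832+4536+26·27·14=20196; k=4: 5568+0+26·12·14=9936 → min 6448.
Optimal order: (A_1 × (((A_2 × A_3) × A_4) × A_5)) with cost 6448.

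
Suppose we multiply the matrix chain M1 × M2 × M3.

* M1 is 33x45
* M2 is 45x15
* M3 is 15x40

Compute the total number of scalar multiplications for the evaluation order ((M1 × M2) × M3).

(M1 × M2): 33×45 by 45×15 → 33×15, cost 33·45·15 = 22275
((M1 × M2) × M3): 33×15 by 15×40 → 33×40, cost 33·15·40 = 19800; cumulative 42075
Total: 42075 scalar multiplications.

42075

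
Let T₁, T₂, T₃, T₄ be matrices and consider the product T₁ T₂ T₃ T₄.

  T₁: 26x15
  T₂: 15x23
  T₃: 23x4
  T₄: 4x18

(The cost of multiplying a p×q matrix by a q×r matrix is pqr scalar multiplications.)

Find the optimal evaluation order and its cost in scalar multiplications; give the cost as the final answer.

Adjacent pairs: T₁T₂ = 26·15·23 = 8970; T₂T₃ = 15·23·4 = 1380; T₃T₄ = 23·4·18 = 1656.
Length 3: T₁..T₃: k=1: 0+1380+26·15·4=2940; k=2: 8970+0+26·23·4=11362 → min 2940 | T₂..T₄: k=2: 0+1656+15·23·18=7866; k=3: 1380+0+15·4·18=2460 → min 2460.
Length 4: T₁..T₄: k=1: 0+2460+26·15·18=9480; k=2: 8970+1656+26·23·18=21390; k=3: 2940+0+26·4·18=4812 → min 4812.
Optimal parenthesization: ((T₁ (T₂ T₃)) T₄) with cost 4812.

4812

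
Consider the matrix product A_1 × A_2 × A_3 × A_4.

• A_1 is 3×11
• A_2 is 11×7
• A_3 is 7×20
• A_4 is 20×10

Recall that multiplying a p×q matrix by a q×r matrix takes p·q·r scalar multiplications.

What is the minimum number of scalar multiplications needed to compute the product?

Adjacent pairs: A_1A_2 = 3·11·7 = 231; A_2A_3 = 11·7·20 = 1540; A_3A_4 = 7·20·10 = 1400.
Length 3: A_1..A_3: k=1: 0+1540+3·11·20=2200; k=2: 231+0+3·7·20=651 → min 651 | A_2..A_4: k=2: 0+1400+11·7·10=2170; k=3: 1540+0+11·20·10=3740 → min 2170.
Length 4: A_1..A_4: k=1: 0+2170+3·11·10=2500; k=2: 231+1400+3·7·10=1841; k=3: 651+0+3·20·10=1251 → min 1251.
Optimal order: (((A_1 × A_2) × A_3) × A_4) with cost 1251.

1251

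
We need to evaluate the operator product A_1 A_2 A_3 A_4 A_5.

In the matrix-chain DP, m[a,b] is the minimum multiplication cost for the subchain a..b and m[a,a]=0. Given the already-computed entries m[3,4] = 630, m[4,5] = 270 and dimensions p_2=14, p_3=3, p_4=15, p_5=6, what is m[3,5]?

m[3,5] = min over k∈[3,4] of m[3,k]+m[k+1,5]+p_{2}·p_k·p_{5}.
k=3: 0 + 270 + 14·3·6 = 522; k=4: 630 + 0 + 14·15·6 = 1890.
Minimum: 522 at k=3.

522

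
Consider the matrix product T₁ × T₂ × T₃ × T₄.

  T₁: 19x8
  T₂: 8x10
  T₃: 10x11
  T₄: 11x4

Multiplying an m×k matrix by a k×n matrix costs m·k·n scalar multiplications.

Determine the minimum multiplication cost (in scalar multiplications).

Adjacent pairs: T₁T₂ = 19·8·10 = 1520; T₂T₃ = 8·10·11 = 880; T₃T₄ = 10·11·4 = 440.
Length 3: T₁..T₃: k=1: 0+880+19·8·11=2552; k=2: 1520+0+19·10·11=3610 → min 2552 | T₂..T₄: k=2: 0+440+8·10·4=760; k=3: 880+0+8·11·4=1232 → min 760.
Length 4: T₁..T₄: k=1: 0+760+19·8·4=1368; k=2: 1520+440+19·10·4=2720; k=3: 2552+0+19·11·4=3388 → min 1368.
Optimal order: (T₁ × (T₂ × (T₃ × T₄))) with cost 1368.

1368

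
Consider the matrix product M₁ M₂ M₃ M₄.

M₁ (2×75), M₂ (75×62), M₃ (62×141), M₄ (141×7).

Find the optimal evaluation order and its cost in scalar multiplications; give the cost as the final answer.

28758

Adjacent pairs: M₁M₂ = 2·75·62 = 9300; M₂M₃ = 75·62·141 = 655650; M₃M₄ = 62·141·7 = 61194.
Length 3: M₁..M₃: k=1: 0+655650+2·75·141=676800; k=2: 9300+0+2·62·141=26784 → min 26784 | M₂..M₄: k=2: 0+61194+75·62·7=93744; k=3: 655650+0+75·141·7=729675 → min 93744.
Length 4: M₁..M₄: k=1: 0+93744+2·75·7=94794; k=2: 9300+61194+2·62·7=71362; k=3: 26784+0+2·141·7=28758 → min 28758.
Optimal parenthesization: (((M₁ M₂) M₃) M₄) with cost 28758.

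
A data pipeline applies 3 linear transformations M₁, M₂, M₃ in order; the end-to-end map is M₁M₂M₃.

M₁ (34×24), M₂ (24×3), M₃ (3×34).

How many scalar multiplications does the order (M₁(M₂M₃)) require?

30192

(M₂M₃): 24×3 by 3×34 → 24×34, cost 24·3·34 = 2448
(M₁(M₂M₃)): 34×24 by 24×34 → 34×34, cost 34·24·34 = 27744; cumulative 30192
Total: 30192 scalar multiplications.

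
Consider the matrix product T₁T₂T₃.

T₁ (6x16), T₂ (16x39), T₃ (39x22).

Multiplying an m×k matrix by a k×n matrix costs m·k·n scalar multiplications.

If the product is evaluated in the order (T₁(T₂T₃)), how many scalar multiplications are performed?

15840

(T₂T₃): 16×39 by 39×22 → 16×22, cost 16·39·22 = 13728
(T₁(T₂T₃)): 6×16 by 16×22 → 6×22, cost 6·16·22 = 2112; cumulative 15840
Total: 15840 scalar multiplications.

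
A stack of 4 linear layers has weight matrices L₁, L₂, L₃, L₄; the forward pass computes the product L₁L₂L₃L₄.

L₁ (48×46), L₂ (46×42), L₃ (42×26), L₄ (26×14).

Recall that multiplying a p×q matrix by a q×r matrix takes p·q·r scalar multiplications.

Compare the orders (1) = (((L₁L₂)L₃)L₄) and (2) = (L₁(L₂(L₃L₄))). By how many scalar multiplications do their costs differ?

Order (1) = (((L₁L₂)L₃)L₄): (L₁L₂): 48×46 by 46×42 → 48×42, cost 48·46·42 = 92736; ((L₁L₂)L₃): 48×42 by 42×26 → 48×26, cost 48·42·26 = 52416; cumulative 145152; (((L₁L₂)L₃)L₄): 48×26 by 26×14 → 48×14, cost 48·26·14 = 17472; cumulative 162624. Total 162624.
Order (2) = (L₁(L₂(L₃L₄))): (L₃L₄): 42×26 by 26×14 → 42×14, cost 42·26·14 = 15288; (L₂(L₃L₄)): 46×42 by 42×14 → 46×14, cost 46·42·14 = 27048; cumulative 42336; (L₁(L₂(L₃L₄))): 48×46 by 46×14 → 48×14, cost 48·46·14 = 30912; cumulative 73248. Total 73248.
Difference: |162624 − 73248| = 89376.

89376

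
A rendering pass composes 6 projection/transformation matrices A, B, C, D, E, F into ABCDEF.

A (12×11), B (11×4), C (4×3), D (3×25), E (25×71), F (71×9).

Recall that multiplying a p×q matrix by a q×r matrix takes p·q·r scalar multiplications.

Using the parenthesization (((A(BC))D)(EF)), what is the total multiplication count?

(BC): 11×4 by 4×3 → 11×3, cost 11·4·3 = 132
(A(BC)): 12×11 by 11×3 → 12×3, cost 12·11·3 = 396; cumulative 528
((A(BC))D): 12×3 by 3×25 → 12×25, cost 12·3·25 = 900; cumulative 1428
(EF): 25×71 by 71×9 → 25×9, cost 25·71·9 = 15975
(((A(BC))D)(EF)): 12×25 by 25×9 → 12×9, cost 12·25·9 = 2700; cumulative 20103
Total: 20103 scalar multiplications.

20103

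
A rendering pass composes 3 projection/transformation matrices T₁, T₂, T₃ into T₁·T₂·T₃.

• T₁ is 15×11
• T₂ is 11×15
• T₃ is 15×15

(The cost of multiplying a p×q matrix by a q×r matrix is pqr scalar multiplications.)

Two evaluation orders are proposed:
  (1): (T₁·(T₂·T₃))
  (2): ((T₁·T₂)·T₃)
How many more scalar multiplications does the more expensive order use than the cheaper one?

Order (1) = (T₁·(T₂·T₃)): (T₂·T₃): 11×15 by 15×15 → 11×15, cost 11·15·15 = 2475; (T₁·(T₂·T₃)): 15×11 by 11×15 → 15×15, cost 15·11·15 = 2475; cumulative 4950. Total 4950.
Order (2) = ((T₁·T₂)·T₃): (T₁·T₂): 15×11 by 11×15 → 15×15, cost 15·11·15 = 2475; ((T₁·T₂)·T₃): 15×15 by 15×15 → 15×15, cost 15·15·15 = 3375; cumulative 5850. Total 5850.
Difference: |4950 − 5850| = 900.

900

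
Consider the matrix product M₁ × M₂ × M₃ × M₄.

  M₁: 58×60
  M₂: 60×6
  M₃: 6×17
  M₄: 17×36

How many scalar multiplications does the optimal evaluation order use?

Adjacent pairs: M₁M₂ = 58·60·6 = 20880; M₂M₃ = 60·6·17 = 6120; M₃M₄ = 6·17·36 = 3672.
Length 3: M₁..M₃: k=1: 0+6120+58·60·17=65280; k=2: 20880+0+58·6·17=26796 → min 26796 | M₂..M₄: k=2: 0+3672+60·6·36=16632; k=3: 6120+0+60·17·36=42840 → min 16632.
Length 4: M₁..M₄: k=1: 0+16632+58·60·36=141912; k=2: 20880+3672+58·6·36=37080; k=3: 26796+0+58·17·36=62292 → min 37080.
Optimal order: ((M₁ × M₂) × (M₃ × M₄)) with cost 37080.

37080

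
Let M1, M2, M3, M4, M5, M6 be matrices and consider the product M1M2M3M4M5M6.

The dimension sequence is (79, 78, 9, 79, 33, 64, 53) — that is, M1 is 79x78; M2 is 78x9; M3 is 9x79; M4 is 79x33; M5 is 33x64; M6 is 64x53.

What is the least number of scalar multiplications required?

Adjacent pairs: M1M2 = 79·78·9 = 55458; M2M3 = 78·9·79 = 55458; M3M4 = 9·79·33 = 23463; M4M5 = 79·33·64 = 166848; M5M6 = 33·64·53 = 111936.
Length 3: M1..M3: k=1: 0+55458+79·78·79=542256; k=2: 55458+0+79·9·79=111627 → min 111627 | M2..M4: k=2: 0+23463+78·9·33=46629; k=3: 55458+0+78·79·33=258804 → min 46629 | M3..M5: k=3: 0+166848+9·79·64=212352; k=4: 23463+0+9·33·64=42471 → min 42471 | M4..M6: k=4: 0+111936+79·33·53=250107; k=5: 166848+0+79·64·53=434816 → min 250107.
Length 4: M1..M4: k=1: 0+46629+79·78·33=249975; k=2: 55458+23463+79·9·33=102384; k=3: 111627+0+79·79·33=317580 → min 102384 | M2..M5: k=2: 0+42471+78·9·64=87399; k=3: 55458+166848+78·79·64=616674; k=4: 46629+0+78·33·64=211365 → min 87399 | M3..M6: k=3: 0+250107+9·79·53=287790; k=4: 23463+111936+9·33·53=151140; k=5: 42471+0+9·64·53=72999 → min 72999.
Length 5: M1..M5: k=1: 0+87399+79·78·64=481767; k=2: 55458+42471+79·9·64=143433; k=3: 111627+166848+79·79·64=677899; k=4: 102384+0+79·33·64=269232 → min 143433 | M2..M6: k=2: 0+72999+78·9·53=110205; k=3: 55458+250107+78·79·53=632151; k=4: 46629+111936+78·33·53=294987; k=5: 87399+0+78·64·53=351975 → min 110205.
Length 6: M1..M6: k=1: 0+110205+79·78·53=436791; k=2: 55458+72999+79·9·53=166140; k=3: 111627+250107+79·79·53=692507; k=4: 102384+111936+79·33·53=352491; k=5: 143433+0+79·64·53=411401 → min 166140.
Optimal order: ((M1M2)(((M3M4)M5)M6)) with cost 166140.

166140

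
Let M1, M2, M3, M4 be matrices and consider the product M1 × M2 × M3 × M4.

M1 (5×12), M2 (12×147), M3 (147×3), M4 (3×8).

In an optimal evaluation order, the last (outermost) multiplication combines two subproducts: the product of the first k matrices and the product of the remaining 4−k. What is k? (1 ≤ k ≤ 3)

3

Adjacent pairs: M1M2 = 5·12·147 = 8820; M2M3 = 12·147·3 = 5292; M3M4 = 147·3·8 = 3528.
Length 3: M1..M3: k=1: 0+5292+5·12·3=5472; k=2: 8820+0+5·147·3=11025 → min 5472 | M2..M4: k=2: 0+3528+12·147·8=17640; k=3: 5292+0+12·3·8=5580 → min 5580.
Top-level splits: k=1: (M1..M1)·(M2..M4) → 0+5580+5·12·8 = 6060; k=2: (M1..M2)·(M3..M4) → 8820+3528+5·147·8 = 18228; k=3: (M1..M3)·(M4..M4) → 5472+0+5·3·8 = 5592.
Best split is after M3, i.e. k = 3.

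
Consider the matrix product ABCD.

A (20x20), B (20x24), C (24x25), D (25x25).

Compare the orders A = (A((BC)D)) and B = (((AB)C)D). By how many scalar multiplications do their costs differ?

400

Order A = (A((BC)D)): (BC): 20×24 by 24×25 → 20×25, cost 20·24·25 = 12000; ((BC)D): 20×25 by 25×25 → 20×25, cost 20·25·25 = 12500; cumulative 24500; (A((BC)D)): 20×20 by 20×25 → 20×25, cost 20·20·25 = 10000; cumulative 34500. Total 34500.
Order B = (((AB)C)D): (AB): 20×20 by 20×24 → 20×24, cost 20·20·24 = 9600; ((AB)C): 20×24 by 24×25 → 20×25, cost 20·24·25 = 12000; cumulative 21600; (((AB)C)D): 20×25 by 25×25 → 20×25, cost 20·25·25 = 12500; cumulative 34100. Total 34100.
Difference: |34500 − 34100| = 400.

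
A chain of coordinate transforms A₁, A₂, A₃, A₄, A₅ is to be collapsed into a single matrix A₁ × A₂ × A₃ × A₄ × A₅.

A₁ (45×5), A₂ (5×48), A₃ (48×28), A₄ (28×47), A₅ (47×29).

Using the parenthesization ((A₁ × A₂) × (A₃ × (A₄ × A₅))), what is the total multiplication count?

(A₁ × A₂): 45×5 by 5×48 → 45×48, cost 45·5·48 = 10800
(A₄ × A₅): 28×47 by 47×29 → 28×29, cost 28·47·29 = 38164
(A₃ × (A₄ × A₅)): 48×28 by 28×29 → 48×29, cost 48·28·29 = 38976; cumulative 77140
((A₁ × A₂) × (A₃ × (A₄ × A₅))): 45×48 by 48×29 → 45×29, cost 45·48·29 = 62640; cumulative 150580
Total: 150580 scalar multiplications.

150580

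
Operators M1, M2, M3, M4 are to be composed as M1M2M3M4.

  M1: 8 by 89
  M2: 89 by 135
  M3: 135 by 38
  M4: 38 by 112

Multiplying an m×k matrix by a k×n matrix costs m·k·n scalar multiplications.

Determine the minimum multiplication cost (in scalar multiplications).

Adjacent pairs: M1M2 = 8·89·135 = 96120; M2M3 = 89·135·38 = 456570; M3M4 = 135·38·112 = 574560.
Length 3: M1..M3: k=1: 0+456570+8·89·38=483626; k=2: 96120+0+8·135·38=137160 → min 137160 | M2..M4: k=2: 0+574560+89·135·112=1920240; k=3: 456570+0+89·38·112=835354 → min 835354.
Length 4: M1..M4: k=1: 0+835354+8·89·112=915098; k=2: 96120+574560+8·135·112=791640; k=3: 137160+0+8·38·112=171208 → min 171208.
Optimal order: (((M1M2)M3)M4) with cost 171208.

171208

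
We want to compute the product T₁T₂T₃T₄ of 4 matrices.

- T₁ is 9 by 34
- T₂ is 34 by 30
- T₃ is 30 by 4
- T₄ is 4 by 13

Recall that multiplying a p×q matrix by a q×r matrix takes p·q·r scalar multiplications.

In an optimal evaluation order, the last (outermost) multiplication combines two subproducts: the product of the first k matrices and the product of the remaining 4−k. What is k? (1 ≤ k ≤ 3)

Adjacent pairs: T₁T₂ = 9·34·30 = 9180; T₂T₃ = 34·30·4 = 4080; T₃T₄ = 30·4·13 = 1560.
Length 3: T₁..T₃: k=1: 0+4080+9·34·4=5304; k=2: 9180+0+9·30·4=10260 → min 5304 | T₂..T₄: k=2: 0+1560+34·30·13=14820; k=3: 4080+0+34·4·13=5848 → min 5848.
Top-level splits: k=1: (T₁..T₁)·(T₂..T₄) → 0+5848+9·34·13 = 9826; k=2: (T₁..T₂)·(T₃..T₄) → 9180+1560+9·30·13 = 14250; k=3: (T₁..T₃)·(T₄..T₄) → 5304+0+9·4·13 = 5772.
Best split is after T₃, i.e. k = 3.

3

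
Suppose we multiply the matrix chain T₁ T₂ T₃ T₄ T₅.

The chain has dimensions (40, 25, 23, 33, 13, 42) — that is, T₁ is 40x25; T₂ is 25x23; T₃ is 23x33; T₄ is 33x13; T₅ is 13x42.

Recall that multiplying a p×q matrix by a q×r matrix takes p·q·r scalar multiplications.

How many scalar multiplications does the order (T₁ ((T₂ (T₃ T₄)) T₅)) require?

72992

(T₃ T₄): 23×33 by 33×13 → 23×13, cost 23·33·13 = 9867
(T₂ (T₃ T₄)): 25×23 by 23×13 → 25×13, cost 25·23·13 = 7475; cumulative 17342
((T₂ (T₃ T₄)) T₅): 25×13 by 13×42 → 25×42, cost 25·13·42 = 13650; cumulative 30992
(T₁ ((T₂ (T₃ T₄)) T₅)): 40×25 by 25×42 → 40×42, cost 40·25·42 = 42000; cumulative 72992
Total: 72992 scalar multiplications.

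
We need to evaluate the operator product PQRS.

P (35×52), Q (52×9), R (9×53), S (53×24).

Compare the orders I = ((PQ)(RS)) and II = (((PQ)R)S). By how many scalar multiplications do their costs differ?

42207

Order I = ((PQ)(RS)): (PQ): 35×52 by 52×9 → 35×9, cost 35·52·9 = 16380; (RS): 9×53 by 53×24 → 9×24, cost 9·53·24 = 11448; ((PQ)(RS)): 35×9 by 9×24 → 35×24, cost 35·9·24 = 7560; cumulative 35388. Total 35388.
Order II = (((PQ)R)S): (PQ): 35×52 by 52×9 → 35×9, cost 35·52·9 = 16380; ((PQ)R): 35×9 by 9×53 → 35×53, cost 35·9·53 = 16695; cumulative 33075; (((PQ)R)S): 35×53 by 53×24 → 35×24, cost 35·53·24 = 44520; cumulative 77595. Total 77595.
Difference: |35388 − 77595| = 42207.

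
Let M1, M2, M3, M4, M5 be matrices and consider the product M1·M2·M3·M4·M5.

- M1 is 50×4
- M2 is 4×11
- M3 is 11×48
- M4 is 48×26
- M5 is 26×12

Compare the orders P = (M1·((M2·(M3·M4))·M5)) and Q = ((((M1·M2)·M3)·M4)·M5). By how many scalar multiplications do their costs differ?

88080

Order P = (M1·((M2·(M3·M4))·M5)): (M3·M4): 11×48 by 48×26 → 11×26, cost 11·48·26 = 13728; (M2·(M3·M4)): 4×11 by 11×26 → 4×26, cost 4·11·26 = 1144; cumulative 14872; ((M2·(M3·M4))·M5): 4×26 by 26×12 → 4×12, cost 4·26·12 = 1248; cumulative 16120; (M1·((M2·(M3·M4))·M5)): 50×4 by 4×12 → 50×12, cost 50·4·12 = 2400; cumulative 18520. Total 18520.
Order Q = ((((M1·M2)·M3)·M4)·M5): (M1·M2): 50×4 by 4×11 → 50×11, cost 50·4·11 = 2200; ((M1·M2)·M3): 50×11 by 11×48 → 50×48, cost 50·11·48 = 26400; cumulative 28600; (((M1·M2)·M3)·M4): 50×48 by 48×26 → 50×26, cost 50·48·26 = 62400; cumulative 91000; ((((M1·M2)·M3)·M4)·M5): 50×26 by 26×12 → 50×12, cost 50·26·12 = 15600; cumulative 106600. Total 106600.
Difference: |18520 − 106600| = 88080.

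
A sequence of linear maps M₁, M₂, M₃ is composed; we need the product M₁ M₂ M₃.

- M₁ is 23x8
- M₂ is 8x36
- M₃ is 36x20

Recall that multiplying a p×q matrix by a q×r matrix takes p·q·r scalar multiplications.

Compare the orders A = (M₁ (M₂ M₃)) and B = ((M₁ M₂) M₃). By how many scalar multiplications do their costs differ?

13744

Order A = (M₁ (M₂ M₃)): (M₂ M₃): 8×36 by 36×20 → 8×20, cost 8·36·20 = 5760; (M₁ (M₂ M₃)): 23×8 by 8×20 → 23×20, cost 23·8·20 = 3680; cumulative 9440. Total 9440.
Order B = ((M₁ M₂) M₃): (M₁ M₂): 23×8 by 8×36 → 23×36, cost 23·8·36 = 6624; ((M₁ M₂) M₃): 23×36 by 36×20 → 23×20, cost 23·36·20 = 16560; cumulative 23184. Total 23184.
Difference: |9440 − 23184| = 13744.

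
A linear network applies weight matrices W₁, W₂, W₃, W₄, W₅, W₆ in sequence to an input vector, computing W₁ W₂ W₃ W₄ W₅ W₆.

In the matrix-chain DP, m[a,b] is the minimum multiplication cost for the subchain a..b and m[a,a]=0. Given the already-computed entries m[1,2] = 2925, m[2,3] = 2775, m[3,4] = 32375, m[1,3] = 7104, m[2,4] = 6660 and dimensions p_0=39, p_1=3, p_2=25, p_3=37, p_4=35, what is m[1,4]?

10755

m[1,4] = min over k∈[1,3] of m[1,k]+m[k+1,4]+p_{0}·p_k·p_{4}.
k=1: 0 + 6660 + 39·3·35 = 10755; k=2: 2925 + 32375 + 39·25·35 = 69425; k=3: 7104 + 0 + 39·37·35 = 57609.
Minimum: 10755 at k=1.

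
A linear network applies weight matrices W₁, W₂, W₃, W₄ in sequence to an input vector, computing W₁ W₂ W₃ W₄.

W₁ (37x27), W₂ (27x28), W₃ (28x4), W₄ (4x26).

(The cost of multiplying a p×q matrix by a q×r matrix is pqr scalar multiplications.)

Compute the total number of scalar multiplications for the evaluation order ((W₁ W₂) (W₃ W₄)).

57820

(W₁ W₂): 37×27 by 27×28 → 37×28, cost 37·27·28 = 27972
(W₃ W₄): 28×4 by 4×26 → 28×26, cost 28·4·26 = 2912
((W₁ W₂) (W₃ W₄)): 37×28 by 28×26 → 37×26, cost 37·28·26 = 26936; cumulative 57820
Total: 57820 scalar multiplications.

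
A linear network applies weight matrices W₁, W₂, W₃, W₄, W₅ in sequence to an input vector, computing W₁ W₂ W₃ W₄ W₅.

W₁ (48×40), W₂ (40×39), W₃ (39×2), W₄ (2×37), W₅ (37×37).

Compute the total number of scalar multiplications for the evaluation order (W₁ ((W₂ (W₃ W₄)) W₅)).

186406

(W₃ W₄): 39×2 by 2×37 → 39×37, cost 39·2·37 = 2886
(W₂ (W₃ W₄)): 40×39 by 39×37 → 40×37, cost 40·39·37 = 57720; cumulative 60606
((W₂ (W₃ W₄)) W₅): 40×37 by 37×37 → 40×37, cost 40·37·37 = 54760; cumulative 115366
(W₁ ((W₂ (W₃ W₄)) W₅)): 48×40 by 40×37 → 48×37, cost 48·40·37 = 71040; cumulative 186406
Total: 186406 scalar multiplications.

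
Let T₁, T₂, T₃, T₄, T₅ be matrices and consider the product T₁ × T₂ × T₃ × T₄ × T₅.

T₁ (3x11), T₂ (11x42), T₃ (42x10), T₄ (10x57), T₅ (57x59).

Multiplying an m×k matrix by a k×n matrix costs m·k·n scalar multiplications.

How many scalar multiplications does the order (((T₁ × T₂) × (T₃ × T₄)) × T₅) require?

(T₁ × T₂): 3×11 by 11×42 → 3×42, cost 3·11·42 = 1386
(T₃ × T₄): 42×10 by 10×57 → 42×57, cost 42·10·57 = 23940
((T₁ × T₂) × (T₃ × T₄)): 3×42 by 42×57 → 3×57, cost 3·42·57 = 7182; cumulative 32508
(((T₁ × T₂) × (T₃ × T₄)) × T₅): 3×57 by 57×59 → 3×59, cost 3·57·59 = 10089; cumulative 42597
Total: 42597 scalar multiplications.

42597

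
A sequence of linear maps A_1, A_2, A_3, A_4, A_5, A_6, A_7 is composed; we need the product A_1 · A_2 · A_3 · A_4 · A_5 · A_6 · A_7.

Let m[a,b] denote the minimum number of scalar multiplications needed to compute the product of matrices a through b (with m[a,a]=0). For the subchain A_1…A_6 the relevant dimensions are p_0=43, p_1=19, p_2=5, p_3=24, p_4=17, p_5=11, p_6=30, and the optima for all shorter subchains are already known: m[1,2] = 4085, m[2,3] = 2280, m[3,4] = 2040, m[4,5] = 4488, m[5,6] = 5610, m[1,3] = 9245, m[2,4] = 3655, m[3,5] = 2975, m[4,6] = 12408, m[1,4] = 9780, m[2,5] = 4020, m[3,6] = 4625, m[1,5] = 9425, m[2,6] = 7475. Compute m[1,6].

15160

m[1,6] = min over k∈[1,5] of m[1,k]+m[k+1,6]+p_{0}·p_k·p_{6}.
k=1: 0 + 7475 + 43·19·30 = 31985; k=2: 4085 + 4625 + 43·5·30 = 15160; k=3: 9245 + 12408 + 43·24·30 = 52613; k=4: 9780 + 5610 + 43·17·30 = 37320; k=5: 9425 + 0 + 43·11·30 = 23615.
Minimum: 15160 at k=2.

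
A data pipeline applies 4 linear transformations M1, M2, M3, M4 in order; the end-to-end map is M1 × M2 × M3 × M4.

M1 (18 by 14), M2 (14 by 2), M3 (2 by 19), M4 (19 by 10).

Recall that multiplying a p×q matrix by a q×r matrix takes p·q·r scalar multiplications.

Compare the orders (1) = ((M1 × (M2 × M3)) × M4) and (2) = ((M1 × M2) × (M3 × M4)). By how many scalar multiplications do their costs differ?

7496

Order (1) = ((M1 × (M2 × M3)) × M4): (M2 × M3): 14×2 by 2×19 → 14×19, cost 14·2·19 = 532; (M1 × (M2 × M3)): 18×14 by 14×19 → 18×19, cost 18·14·19 = 4788; cumulative 5320; ((M1 × (M2 × M3)) × M4): 18×19 by 19×10 → 18×10, cost 18·19·10 = 3420; cumulative 8740. Total 8740.
Order (2) = ((M1 × M2) × (M3 × M4)): (M1 × M2): 18×14 by 14×2 → 18×2, cost 18·14·2 = 504; (M3 × M4): 2×19 by 19×10 → 2×10, cost 2·19·10 = 380; ((M1 × M2) × (M3 × M4)): 18×2 by 2×10 → 18×10, cost 18·2·10 = 360; cumulative 1244. Total 1244.
Difference: |8740 − 1244| = 7496.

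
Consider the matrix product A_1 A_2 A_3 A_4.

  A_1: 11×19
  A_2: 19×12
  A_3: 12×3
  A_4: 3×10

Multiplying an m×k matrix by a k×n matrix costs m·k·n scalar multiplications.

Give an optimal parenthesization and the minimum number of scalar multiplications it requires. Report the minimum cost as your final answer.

Adjacent pairs: A_1A_2 = 11·19·12 = 2508; A_2A_3 = 19·12·3 = 684; A_3A_4 = 12·3·10 = 360.
Length 3: A_1..A_3: k=1: 0+684+11·19·3=1311; k=2: 2508+0+11·12·3=2904 → min 1311 | A_2..A_4: k=2: 0+360+19·12·10=2640; k=3: 684+0+19·3·10=1254 → min 1254.
Length 4: A_1..A_4: k=1: 0+1254+11·19·10=3344; k=2: 2508+360+11·12·10=4188; k=3: 1311+0+11·3·10=1641 → min 1641.
Optimal parenthesization: ((A_1 (A_2 A_3)) A_4) with cost 1641.

1641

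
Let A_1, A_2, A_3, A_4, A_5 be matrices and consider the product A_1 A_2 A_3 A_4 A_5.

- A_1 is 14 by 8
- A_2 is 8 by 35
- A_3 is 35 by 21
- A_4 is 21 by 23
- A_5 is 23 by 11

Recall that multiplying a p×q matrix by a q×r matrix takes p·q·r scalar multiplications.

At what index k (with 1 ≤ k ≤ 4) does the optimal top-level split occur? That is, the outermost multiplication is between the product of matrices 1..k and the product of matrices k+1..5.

Adjacent pairs: A_1A_2 = 14·8·35 = 3920; A_2A_3 = 8·35·21 = 5880; A_3A_4 = 35·21·23 = 16905; A_4A_5 = 21·23·11 = 5313.
Length 3: A_1..A_3: k=1: 0+5880+14·8·21=8232; k=2: 3920+0+14·35·21=14210 → min 8232 | A_2..A_4: k=2: 0+16905+8·35·23=23345; k=3: 5880+0+8·21·23=9744 → min 9744 | A_3..A_5: k=3: 0+5313+35·21·11=13398; k=4: 16905+0+35·23·11=25760 → min 13398.
Length 4: A_1..A_4: k=1: 0+9744+14·8·23=12320; k=2: 3920+16905+14·35·23=32095; k=3: 8232+0+14·21·23=14994 → min 12320 | A_2..A_5: k=2: 0+13398+8·35·11=16478; k=3: 5880+5313+8·21·11=13041; k=4: 9744+0+8·23·11=11768 → min 11768.
Top-level splits: k=1: (A_1..A_1)·(A_2..A_5) → 0+11768+14·8·11 = 13000; k=2: (A_1..A_2)·(A_3..A_5) → 3920+13398+14·35·11 = 22708; k=3: (A_1..A_3)·(A_4..A_5) → 8232+5313+14·21·11 = 16779; k=4: (A_1..A_4)·(A_5..A_5) → 12320+0+14·23·11 = 15862.
Best split is after A_1, i.e. k = 1.

1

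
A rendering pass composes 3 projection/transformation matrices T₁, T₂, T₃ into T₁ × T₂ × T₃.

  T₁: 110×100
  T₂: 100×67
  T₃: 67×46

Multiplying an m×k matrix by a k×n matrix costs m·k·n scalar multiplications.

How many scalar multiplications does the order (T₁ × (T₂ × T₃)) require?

(T₂ × T₃): 100×67 by 67×46 → 100×46, cost 100·67·46 = 308200
(T₁ × (T₂ × T₃)): 110×100 by 100×46 → 110×46, cost 110·100·46 = 506000; cumulative 814200
Total: 814200 scalar multiplications.

814200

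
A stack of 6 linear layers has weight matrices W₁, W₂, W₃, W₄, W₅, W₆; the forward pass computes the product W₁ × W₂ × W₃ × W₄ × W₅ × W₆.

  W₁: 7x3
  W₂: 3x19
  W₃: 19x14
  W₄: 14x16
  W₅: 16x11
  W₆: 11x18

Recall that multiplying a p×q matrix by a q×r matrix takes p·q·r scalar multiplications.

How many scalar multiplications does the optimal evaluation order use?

Adjacent pairs: W₁W₂ = 7·3·19 = 399; W₂W₃ = 3·19·14 = 798; W₃W₄ = 19·14·16 = 4256; W₄W₅ = 14·16·11 = 2464; W₅W₆ = 16·11·18 = 3168.
Length 3: W₁..W₃: k=1: 0+798+7·3·14=1092; k=2: 399+0+7·19·14=2261 → min 1092 | W₂..W₄: k=2: 0+4256+3·19·16=5168; k=3: 798+0+3·14·16=1470 → min 1470 | W₃..W₅: k=3: 0+2464+19·14·11=5390; k=4: 4256+0+19·16·11=7600 → min 5390 | W₄..W₆: k=4: 0+3168+14·16·18=7200; k=5: 2464+0+14·11·18=5236 → min 5236.
Length 4: W₁..W₄: k=1: 0+1470+7·3·16=1806; k=2: 399+4256+7·19·16=6783; k=3: 1092+0+7·14·16=2660 → min 1806 | W₂..W₅: k=2: 0+5390+3·19·11=6017; k=3: 798+2464+3·14·11=3724; k=4: 1470+0+3·16·11=1998 → min 1998 | W₃..W₆: k=3: 0+5236+19·14·18=10024; k=4: 4256+3168+19·16·18=12896; k=5: 5390+0+19·11·18=9152 → min 9152.
Length 5: W₁..W₅: k=1: 0+1998+7·3·11=2229; k=2: 399+5390+7·19·11=7252; k=3: 1092+2464+7·14·11=4634; k=4: 1806+0+7·16·11=3038 → min 2229 | W₂..W₆: k=2: 0+9152+3·19·18=10178; k=3: 798+5236+3·14·18=6790; k=4: 1470+3168+3·16·18=5502; k=5: 1998+0+3·11·18=2592 → min 2592.
Length 6: W₁..W₆: k=1: 0+2592+7·3·18=2970; k=2: 399+9152+7·19·18=11945; k=3: 1092+5236+7·14·18=8092; k=4: 1806+3168+7·16·18=6990; k=5: 2229+0+7·11·18=3615 → min 2970.
Optimal order: (W₁ × ((((W₂ × W₃) × W₄) × W₅) × W₆)) with cost 2970.

2970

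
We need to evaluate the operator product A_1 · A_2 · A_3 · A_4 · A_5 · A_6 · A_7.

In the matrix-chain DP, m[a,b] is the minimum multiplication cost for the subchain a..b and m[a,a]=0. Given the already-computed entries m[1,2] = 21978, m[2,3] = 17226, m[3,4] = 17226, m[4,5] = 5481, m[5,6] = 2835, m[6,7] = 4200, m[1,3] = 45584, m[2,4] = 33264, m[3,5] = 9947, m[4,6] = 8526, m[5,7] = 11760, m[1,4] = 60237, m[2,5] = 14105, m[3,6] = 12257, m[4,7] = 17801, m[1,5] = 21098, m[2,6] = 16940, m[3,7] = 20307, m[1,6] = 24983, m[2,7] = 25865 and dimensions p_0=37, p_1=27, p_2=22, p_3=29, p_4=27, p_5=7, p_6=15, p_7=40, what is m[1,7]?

35658

m[1,7] = min over k∈[1,6] of m[1,k]+m[k+1,7]+p_{0}·p_k·p_{7}.
k=1: 0 + 25865 + 37·27·40 = 65825; k=2: 21978 + 20307 + 37·22·40 = 74845; k=3: 45584 + 17801 + 37·29·40 = 106305; k=4: 60237 + 11760 + 37·27·40 = 111957; k=5: 21098 + 4200 + 37·7·40 = 35658; k=6: 24983 + 0 + 37·15·40 = 47183.
Minimum: 35658 at k=5.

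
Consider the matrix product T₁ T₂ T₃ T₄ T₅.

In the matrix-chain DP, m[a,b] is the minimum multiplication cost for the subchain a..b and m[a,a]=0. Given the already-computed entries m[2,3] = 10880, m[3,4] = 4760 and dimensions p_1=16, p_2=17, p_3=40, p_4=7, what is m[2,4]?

6664

m[2,4] = min over k∈[2,3] of m[2,k]+m[k+1,4]+p_{1}·p_k·p_{4}.
k=2: 0 + 4760 + 16·17·7 = 6664; k=3: 10880 + 0 + 16·40·7 = 15360.
Minimum: 6664 at k=2.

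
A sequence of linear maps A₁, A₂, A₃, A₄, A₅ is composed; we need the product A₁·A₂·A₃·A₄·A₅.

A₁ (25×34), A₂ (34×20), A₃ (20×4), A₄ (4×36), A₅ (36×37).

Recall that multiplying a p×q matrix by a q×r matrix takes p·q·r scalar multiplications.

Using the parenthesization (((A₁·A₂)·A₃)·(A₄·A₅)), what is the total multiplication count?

(A₁·A₂): 25×34 by 34×20 → 25×20, cost 25·34·20 = 17000
((A₁·A₂)·A₃): 25×20 by 20×4 → 25×4, cost 25·20·4 = 2000; cumulative 19000
(A₄·A₅): 4×36 by 36×37 → 4×37, cost 4·36·37 = 5328
(((A₁·A₂)·A₃)·(A₄·A₅)): 25×4 by 4×37 → 25×37, cost 25·4·37 = 3700; cumulative 28028
Total: 28028 scalar multiplications.

28028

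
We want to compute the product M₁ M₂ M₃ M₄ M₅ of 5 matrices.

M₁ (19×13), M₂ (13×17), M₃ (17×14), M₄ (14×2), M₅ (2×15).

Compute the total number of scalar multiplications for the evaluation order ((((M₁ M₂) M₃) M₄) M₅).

(M₁ M₂): 19×13 by 13×17 → 19×17, cost 19·13·17 = 4199
((M₁ M₂) M₃): 19×17 by 17×14 → 19×14, cost 19·17·14 = 4522; cumulative 8721
(((M₁ M₂) M₃) M₄): 19×14 by 14×2 → 19×2, cost 19·14·2 = 532; cumulative 9253
((((M₁ M₂) M₃) M₄) M₅): 19×2 by 2×15 → 19×15, cost 19·2·15 = 570; cumulative 9823
Total: 9823 scalar multiplications.

9823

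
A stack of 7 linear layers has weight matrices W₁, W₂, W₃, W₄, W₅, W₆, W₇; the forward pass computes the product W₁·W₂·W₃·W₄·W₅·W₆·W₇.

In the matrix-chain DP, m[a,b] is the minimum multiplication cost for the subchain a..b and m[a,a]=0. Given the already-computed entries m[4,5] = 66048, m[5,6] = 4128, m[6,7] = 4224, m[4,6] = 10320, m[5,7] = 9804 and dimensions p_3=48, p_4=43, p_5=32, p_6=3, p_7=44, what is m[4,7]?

16656

m[4,7] = min over k∈[4,6] of m[4,k]+m[k+1,7]+p_{3}·p_k·p_{7}.
k=4: 0 + 9804 + 48·43·44 = 100620; k=5: 66048 + 4224 + 48·32·44 = 137856; k=6: 10320 + 0 + 48·3·44 = 16656.
Minimum: 16656 at k=6.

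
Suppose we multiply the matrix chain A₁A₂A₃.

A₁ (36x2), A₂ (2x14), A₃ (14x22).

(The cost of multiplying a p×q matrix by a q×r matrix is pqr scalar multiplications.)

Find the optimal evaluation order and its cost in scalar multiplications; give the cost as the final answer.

(A₁(A₂A₃)): cost 2200.
((A₁A₂)A₃): cost 12096.
Optimal: (A₁(A₂A₃)) with cost 2200.

2200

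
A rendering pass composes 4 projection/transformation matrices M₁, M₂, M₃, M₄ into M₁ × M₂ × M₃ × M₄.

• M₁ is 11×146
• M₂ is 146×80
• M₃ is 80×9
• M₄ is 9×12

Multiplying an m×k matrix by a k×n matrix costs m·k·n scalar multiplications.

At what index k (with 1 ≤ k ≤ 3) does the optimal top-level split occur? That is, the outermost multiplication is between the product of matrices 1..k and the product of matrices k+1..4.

Adjacent pairs: M₁M₂ = 11·146·80 = 128480; M₂M₃ = 146·80·9 = 105120; M₃M₄ = 80·9·12 = 8640.
Length 3: M₁..M₃: k=1: 0+105120+11·146·9=119574; k=2: 128480+0+11·80·9=136400 → min 119574 | M₂..M₄: k=2: 0+8640+146·80·12=148800; k=3: 105120+0+146·9·12=120888 → min 120888.
Top-level splits: k=1: (M₁..M₁)·(M₂..M₄) → 0+120888+11·146·12 = 140160; k=2: (M₁..M₂)·(M₃..M₄) → 128480+8640+11·80·12 = 147680; k=3: (M₁..M₃)·(M₄..M₄) → 119574+0+11·9·12 = 120762.
Best split is after M₃, i.e. k = 3.

3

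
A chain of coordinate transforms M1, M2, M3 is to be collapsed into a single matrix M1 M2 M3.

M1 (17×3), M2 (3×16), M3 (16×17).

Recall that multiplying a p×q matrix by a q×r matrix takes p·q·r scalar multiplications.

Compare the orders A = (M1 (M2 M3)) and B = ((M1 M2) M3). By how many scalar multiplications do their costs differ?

Order A = (M1 (M2 M3)): (M2 M3): 3×16 by 16×17 → 3×17, cost 3·16·17 = 816; (M1 (M2 M3)): 17×3 by 3×17 → 17×17, cost 17·3·17 = 867; cumulative 1683. Total 1683.
Order B = ((M1 M2) M3): (M1 M2): 17×3 by 3×16 → 17×16, cost 17·3·16 = 816; ((M1 M2) M3): 17×16 by 16×17 → 17×17, cost 17·16·17 = 4624; cumulative 5440. Total 5440.
Difference: |1683 − 5440| = 3757.

3757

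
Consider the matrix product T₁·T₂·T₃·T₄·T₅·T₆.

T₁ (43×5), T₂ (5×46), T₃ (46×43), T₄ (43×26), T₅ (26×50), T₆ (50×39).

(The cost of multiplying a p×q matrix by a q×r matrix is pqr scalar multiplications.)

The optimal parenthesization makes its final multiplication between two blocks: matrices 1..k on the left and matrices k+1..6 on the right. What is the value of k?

Adjacent pairs: T₁T₂ = 43·5·46 = 9890; T₂T₃ = 5·46·43 = 9890; T₃T₄ = 46·43·26 = 51428; T₄T₅ = 43·26·50 = 55900; T₅T₆ = 26·50·39 = 50700.
Length 3: T₁..T₃: k=1: 0+9890+43·5·43=19135; k=2: 9890+0+43·46·43=94944 → min 19135 | T₂..T₄: k=2: 0+51428+5·46·26=57408; k=3: 9890+0+5·43·26=15480 → min 15480 | T₃..T₅: k=3: 0+55900+46·43·50=154800; k=4: 51428+0+46·26·50=111228 → min 111228 | T₄..T₆: k=4: 0+50700+43·26·39=94302; k=5: 55900+0+43·50·39=139750 → min 94302.
Length 4: T₁..T₄: k=1: 0+15480+43·5·26=21070; k=2: 9890+51428+43·46·26=112746; k=3: 19135+0+43·43·26=67209 → min 21070 | T₂..T₅: k=2: 0+111228+5·46·50=122728; k=3: 9890+55900+5·43·50=76540; k=4: 15480+0+5·26·50=21980 → min 21980 | T₃..T₆: k=3: 0+94302+46·43·39=171444; k=4: 51428+50700+46·26·39=148772; k=5: 111228+0+46·50·39=200928 → min 148772.
Length 5: T₁..T₅: k=1: 0+21980+43·5·50=32730; k=2: 9890+111228+43·46·50=220018; k=3: 19135+55900+43·43·50=167485; k=4: 21070+0+43·26·50=76970 → min 32730 | T₂..T₆: k=2: 0+148772+5·46·39=157742; k=3: 9890+94302+5·43·39=112577; k=4: 15480+50700+5·26·39=71250; k=5: 21980+0+5·50·39=31730 → min 31730.
Top-level splits: k=1: (T₁..T₁)·(T₂..T₆) → 0+31730+43·5·39 = 40115; k=2: (T₁..T₂)·(T₃..T₆) → 9890+148772+43·46·39 = 235804; k=3: (T₁..T₃)·(T₄..T₆) → 19135+94302+43·43·39 = 185548; k=4: (T₁..T₄)·(T₅..T₆) → 21070+50700+43·26·39 = 115372; k=5: (T₁..T₅)·(T₆..T₆) → 32730+0+43·50·39 = 116580.
Best split is after T₁, i.e. k = 1.

1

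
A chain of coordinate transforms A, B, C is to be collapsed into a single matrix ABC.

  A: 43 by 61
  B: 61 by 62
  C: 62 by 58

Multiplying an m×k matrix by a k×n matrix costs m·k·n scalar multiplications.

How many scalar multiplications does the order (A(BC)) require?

371490

(BC): 61×62 by 62×58 → 61×58, cost 61·62·58 = 219356
(A(BC)): 43×61 by 61×58 → 43×58, cost 43·61·58 = 152134; cumulative 371490
Total: 371490 scalar multiplications.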